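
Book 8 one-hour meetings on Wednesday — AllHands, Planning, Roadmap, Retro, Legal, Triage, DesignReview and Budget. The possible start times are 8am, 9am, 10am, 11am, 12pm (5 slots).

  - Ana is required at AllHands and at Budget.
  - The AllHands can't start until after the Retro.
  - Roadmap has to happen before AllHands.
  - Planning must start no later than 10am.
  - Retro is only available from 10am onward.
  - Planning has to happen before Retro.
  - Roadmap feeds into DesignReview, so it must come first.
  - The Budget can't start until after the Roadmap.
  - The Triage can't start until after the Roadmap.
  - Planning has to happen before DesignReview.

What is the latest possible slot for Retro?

Retro is available from 10am; downstream work caps Retro at 11am.
Retro at 11am is achievable: Budget in 9am; AllHands in 12pm; Planning in 8am; Roadmap in 8am; Retro in 11am; Triage in 9am; Legal in 8am; DesignReview in 9am.

11am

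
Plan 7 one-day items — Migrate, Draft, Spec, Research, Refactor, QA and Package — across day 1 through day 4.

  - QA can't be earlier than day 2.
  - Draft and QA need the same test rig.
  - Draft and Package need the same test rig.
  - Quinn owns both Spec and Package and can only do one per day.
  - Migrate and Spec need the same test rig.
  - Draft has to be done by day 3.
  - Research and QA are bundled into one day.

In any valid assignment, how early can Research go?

Research must be in the same day as QA, which can't be before day 2, so Research is at least day 2.
Research at day 2 is achievable: Refactor=day 1; Package=day 3; Migrate=day 1; Research=day 2; Draft=day 1; QA=day 2; Spec=day 2.

day 2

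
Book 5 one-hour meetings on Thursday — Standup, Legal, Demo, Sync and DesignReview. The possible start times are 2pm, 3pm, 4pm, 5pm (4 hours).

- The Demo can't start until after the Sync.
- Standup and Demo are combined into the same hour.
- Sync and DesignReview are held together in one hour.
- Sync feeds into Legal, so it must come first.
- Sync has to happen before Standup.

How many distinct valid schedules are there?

Splitting on Standup: it can be 3pm (3), 4pm (5), 5pm (6). Listing each branch's schedules as (Legal, Demo, Sync, DesignReview):
Standup=3pm: (3pm,3pm,2pm,2pm) (4pm,3pm,2pm,2pm) (5pm,3pm,2pm,2pm) — 3.
Standup=4pm: (3pm,4pm,2pm,2pm) (4pm,4pm,2pm,2pm) (4pm,4pm,3pm,3pm) (5pm,4pm,2pm,2pm) (5pm,4pm,3pm,3pm) — 5.
Standup=5pm: (3pm,5pm,2pm,2pm) (4pm,5pm,2pm,2pm) (4pm,5pm,3pm,3pm) (5pm,5pm,2pm,2pm) (5pm,5pm,3pm,3pm) (5pm,5pm,4pm,4pm) — 6.
Summing: 3 + 5 + 6 = 14.

14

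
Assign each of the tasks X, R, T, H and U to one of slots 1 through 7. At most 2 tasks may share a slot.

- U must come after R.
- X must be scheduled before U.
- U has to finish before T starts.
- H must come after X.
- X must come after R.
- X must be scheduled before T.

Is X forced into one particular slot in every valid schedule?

X can be 2 (e.g. T -> 4; U -> 3; H -> 3; R -> 1; X -> 2) or 3 (e.g. T=5; H=4; R=1; X=3; U=4).

No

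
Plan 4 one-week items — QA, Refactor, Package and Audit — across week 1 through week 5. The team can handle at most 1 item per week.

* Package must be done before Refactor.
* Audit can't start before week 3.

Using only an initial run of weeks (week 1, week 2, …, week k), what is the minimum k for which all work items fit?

The precedence chain requires at least 2 distinct weeks.
With at most 1 per week and 4 work items, at least 4 weeks are needed.
Audit can't be placed before week 3, so the schedule must run through at least week 3.
4 works (last occupied week: week 4): for example Audit in week 3, Refactor in week 2, QA in week 4, Package in week 1.

4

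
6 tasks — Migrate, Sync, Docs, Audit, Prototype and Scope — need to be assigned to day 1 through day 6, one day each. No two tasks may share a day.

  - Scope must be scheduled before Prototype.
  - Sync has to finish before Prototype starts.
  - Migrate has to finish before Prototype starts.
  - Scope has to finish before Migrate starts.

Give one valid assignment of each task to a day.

Docs=day 5, Prototype=day 4, Sync=day 3, Scope=day 1, Audit=day 6, Migrate=day 2

Checking: Migrate(day 2) before Prototype(day 4); Scope(day 1) before Migrate(day 2); Scope(day 1) before Prototype(day 4); Sync(day 3) before Prototype(day 4); max 1 per day (cap 1).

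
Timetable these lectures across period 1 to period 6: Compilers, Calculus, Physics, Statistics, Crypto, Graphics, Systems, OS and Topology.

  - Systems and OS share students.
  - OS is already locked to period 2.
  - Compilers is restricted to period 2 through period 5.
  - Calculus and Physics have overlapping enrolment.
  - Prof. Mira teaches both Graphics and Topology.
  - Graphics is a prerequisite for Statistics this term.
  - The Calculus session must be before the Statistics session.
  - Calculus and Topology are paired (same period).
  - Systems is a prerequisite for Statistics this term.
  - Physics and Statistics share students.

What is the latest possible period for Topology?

period 5

Topology must be in the same period as Calculus, which can't be after period 5, so Topology is at most period 5.
Topology at period 5 is achievable: Calculus -> period 5, Topology -> period 5, Compilers -> period 2, Crypto -> period 1, Statistics -> period 6, Physics -> period 1, Graphics -> period 1, Systems -> period 1, OS -> period 2.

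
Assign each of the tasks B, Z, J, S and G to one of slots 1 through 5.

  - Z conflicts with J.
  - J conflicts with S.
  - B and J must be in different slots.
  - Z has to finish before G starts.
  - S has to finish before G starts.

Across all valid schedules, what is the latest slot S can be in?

Downstream work caps S at 4.
S at 4 is achievable: G -> 5; Z -> 1; S -> 4; B -> 1; J -> 2.

4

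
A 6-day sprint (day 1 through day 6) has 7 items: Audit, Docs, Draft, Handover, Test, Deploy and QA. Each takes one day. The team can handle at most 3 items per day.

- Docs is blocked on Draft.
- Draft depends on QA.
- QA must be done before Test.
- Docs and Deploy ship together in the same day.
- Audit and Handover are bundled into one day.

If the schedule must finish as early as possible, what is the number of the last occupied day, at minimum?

3

The precedence chain requires at least 3 distinct days.
With at most 3 per day and 7 tasks, at least 3 days are needed.
3 works (last occupied day: day 3): for example Audit -> day 1; Handover -> day 1; QA -> day 1; Docs -> day 3; Draft -> day 2; Deploy -> day 3; Test -> day 2.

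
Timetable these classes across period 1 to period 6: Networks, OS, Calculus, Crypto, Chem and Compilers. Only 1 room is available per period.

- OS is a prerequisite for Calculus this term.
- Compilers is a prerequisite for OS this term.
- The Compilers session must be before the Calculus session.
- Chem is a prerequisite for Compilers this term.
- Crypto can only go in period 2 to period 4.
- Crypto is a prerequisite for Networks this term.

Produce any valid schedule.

Crypto in period 2, Compilers in period 3, Calculus in period 5, OS in period 4, Networks in period 6, Chem in period 1

Checking: Compilers(period 3) before Calculus(period 5); Compilers(period 3) before OS(period 4); Crypto(period 2) before Networks(period 6); Chem(period 1) before Compilers(period 3); OS(period 4) before Calculus(period 5); Crypto=period 2 in [period 2,period 4]; max 1 per period (cap 1).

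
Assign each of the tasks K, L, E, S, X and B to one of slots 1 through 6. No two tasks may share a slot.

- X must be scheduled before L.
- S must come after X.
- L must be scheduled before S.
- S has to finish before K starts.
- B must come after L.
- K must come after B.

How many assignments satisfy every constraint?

Splitting on K: it can be 5 (2), 6 (10). Listing each branch's schedules as (L, E, S, X, B):
K=5: (2,6,3,1,4) (2,6,4,1,3) — 2.
K=6: (2,3,4,1,5) (2,3,5,1,4) (2,4,3,1,5) (2,4,5,1,3) (2,5,3,1,4) (2,5,4,1,3) (3,1,4,2,5) (3,1,5,2,4) (3,2,4,1,5) (3,2,5,1,4) — 10.
Summing: 2 + 10 = 12.

12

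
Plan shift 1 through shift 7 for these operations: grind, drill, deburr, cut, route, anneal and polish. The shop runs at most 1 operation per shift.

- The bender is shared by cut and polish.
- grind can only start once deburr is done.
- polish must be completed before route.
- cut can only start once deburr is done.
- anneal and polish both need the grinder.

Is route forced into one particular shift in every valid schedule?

No

route can be shift 2 (e.g. cut in shift 5; deburr in shift 3; grind in shift 4; route in shift 2; polish in shift 1; drill in shift 6; anneal in shift 7) or shift 3 (e.g. deburr=shift 1; drill=shift 6; grind=shift 4; cut=shift 5; polish=shift 2; anneal=shift 7; route=shift 3).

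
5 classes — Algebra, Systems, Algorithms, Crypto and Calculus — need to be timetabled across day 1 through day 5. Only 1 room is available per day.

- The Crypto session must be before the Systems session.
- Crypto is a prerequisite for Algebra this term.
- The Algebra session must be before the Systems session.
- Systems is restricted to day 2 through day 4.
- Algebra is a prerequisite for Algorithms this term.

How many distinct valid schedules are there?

Splitting on Algebra: it can be day 2 (4), day 3 (2). Listing each branch's schedules as (Systems, Algorithms, Crypto, Calculus) by day number:
Algebra=day 2: (3,4,1,5) (3,5,1,4) (4,3,1,5) (4,5,1,3) — 4.
Algebra=day 3: (4,5,1,2) (4,5,2,1) — 2.
Summing: 4 + 2 = 6.

6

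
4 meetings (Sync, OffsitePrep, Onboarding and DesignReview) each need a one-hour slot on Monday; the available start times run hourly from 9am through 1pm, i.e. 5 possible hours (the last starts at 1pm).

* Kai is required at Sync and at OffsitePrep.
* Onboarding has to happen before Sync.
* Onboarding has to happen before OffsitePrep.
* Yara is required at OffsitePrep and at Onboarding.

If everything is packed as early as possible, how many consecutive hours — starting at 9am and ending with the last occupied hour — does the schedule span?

The precedence chain requires at least 2 distinct hours.
Could 2 hours be enough, i.e. nothing placed later than 10am? No: Sync must come after Onboarding (at 9am or later) → {10am}; Onboarding must come before Sync (at 10am or earlier) → {9am}; OffsitePrep must come after Onboarding (at 9am or later) → {10am}; OffsitePrep can't share with Sync (10am) → nothing is left.
So 2 hours is not enough.
3 works (last occupied hour: 11am): for example OffsitePrep in 11am, Onboarding in 9am, DesignReview in 9am, Sync in 10am.

3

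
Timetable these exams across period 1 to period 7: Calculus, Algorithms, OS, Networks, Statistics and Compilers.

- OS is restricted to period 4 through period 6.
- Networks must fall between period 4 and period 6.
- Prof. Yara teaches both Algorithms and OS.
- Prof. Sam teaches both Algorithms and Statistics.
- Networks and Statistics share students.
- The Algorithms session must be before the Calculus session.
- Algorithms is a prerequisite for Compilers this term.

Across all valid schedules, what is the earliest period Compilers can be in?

period 2

Precedence pushes Compilers to at least period 2.
Compilers at period 2 is achievable: Statistics -> period 2; Calculus -> period 2; Algorithms -> period 1; Networks -> period 4; OS -> period 4; Compilers -> period 2.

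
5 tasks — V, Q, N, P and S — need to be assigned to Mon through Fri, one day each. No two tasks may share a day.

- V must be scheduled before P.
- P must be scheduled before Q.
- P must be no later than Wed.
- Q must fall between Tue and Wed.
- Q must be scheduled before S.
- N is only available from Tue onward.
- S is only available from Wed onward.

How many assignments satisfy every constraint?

2

Enumerating: Q in Wed; S in Thu; V in Mon; N in Fri; P in Tue | Q -> Wed; N -> Thu; S -> Fri; V -> Mon; P -> Tue.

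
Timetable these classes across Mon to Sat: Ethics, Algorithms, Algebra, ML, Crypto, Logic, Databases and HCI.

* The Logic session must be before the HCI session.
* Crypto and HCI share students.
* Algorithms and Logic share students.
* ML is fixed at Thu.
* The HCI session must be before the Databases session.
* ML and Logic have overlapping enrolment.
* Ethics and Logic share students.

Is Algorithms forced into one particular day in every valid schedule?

No

Algorithms can be Mon (e.g. Algorithms=Mon; ML=Thu; Ethics=Mon; Databases=Thu; Logic=Tue; Crypto=Mon; Algebra=Mon; HCI=Wed) or Tue (e.g. Crypto=Mon; Algorithms=Tue; Algebra=Mon; HCI=Tue; Ethics=Tue; Databases=Wed; Logic=Mon; ML=Thu).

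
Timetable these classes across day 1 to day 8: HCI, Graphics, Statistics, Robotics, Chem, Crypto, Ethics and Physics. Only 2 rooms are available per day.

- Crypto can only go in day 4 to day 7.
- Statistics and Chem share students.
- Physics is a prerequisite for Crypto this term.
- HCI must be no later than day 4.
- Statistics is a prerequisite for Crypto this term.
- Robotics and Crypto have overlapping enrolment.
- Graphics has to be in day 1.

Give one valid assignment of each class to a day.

Robotics -> day 3; HCI -> day 1; Crypto -> day 4; Chem -> day 3; Statistics -> day 2; Physics -> day 2; Ethics -> day 4; Graphics -> day 1

Checking: Statistics(day 2) before Crypto(day 4); Physics(day 2) before Crypto(day 4); Robotics(day 3) != Crypto(day 4); Statistics(day 2) != Chem(day 3); Crypto=day 4 in [day 4,day 7]; Graphics=day 1 in [day 1,day 1]; HCI=day 1 in [day 1,day 4]; max 2 per day (cap 2).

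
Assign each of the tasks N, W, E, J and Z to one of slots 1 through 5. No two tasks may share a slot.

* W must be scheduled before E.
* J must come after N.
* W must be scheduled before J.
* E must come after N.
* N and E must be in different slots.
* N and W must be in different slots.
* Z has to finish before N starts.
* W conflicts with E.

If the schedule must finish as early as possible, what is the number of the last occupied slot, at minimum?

5

The precedence chain requires at least 3 distinct slots.
With at most 1 per slot and 5 tasks, at least 5 slots are needed.
5 works (last occupied slot: 5): for example E in 4; W in 3; Z in 1; N in 2; J in 5.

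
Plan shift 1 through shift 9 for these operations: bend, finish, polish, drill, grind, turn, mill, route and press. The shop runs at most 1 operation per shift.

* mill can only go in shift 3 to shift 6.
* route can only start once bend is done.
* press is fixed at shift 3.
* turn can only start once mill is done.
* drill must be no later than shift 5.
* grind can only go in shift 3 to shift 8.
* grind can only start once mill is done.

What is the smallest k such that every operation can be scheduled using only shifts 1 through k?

The precedence chain requires at least 2 distinct shifts.
With at most 1 per shift and 9 operations, at least 9 shifts are needed.
Propagating the time windows through the other constraints, grind can't land before shift 4, so the schedule must run through at least shift 4.
9 works (last occupied shift: shift 9): for example finish -> shift 8; grind -> shift 5; turn -> shift 6; polish -> shift 9; bend -> shift 2; drill -> shift 1; route -> shift 7; press -> shift 3; mill -> shift 4.

9 shifts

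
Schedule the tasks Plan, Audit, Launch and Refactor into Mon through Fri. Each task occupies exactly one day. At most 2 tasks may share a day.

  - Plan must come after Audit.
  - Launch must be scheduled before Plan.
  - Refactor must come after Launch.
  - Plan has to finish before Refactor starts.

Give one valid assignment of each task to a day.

Plan=Tue; Refactor=Wed; Launch=Mon; Audit=Mon

Checking: Launch(Mon) before Refactor(Wed); Audit(Mon) before Plan(Tue); Launch(Mon) before Plan(Tue); Plan(Tue) before Refactor(Wed); max 2 per day (cap 2).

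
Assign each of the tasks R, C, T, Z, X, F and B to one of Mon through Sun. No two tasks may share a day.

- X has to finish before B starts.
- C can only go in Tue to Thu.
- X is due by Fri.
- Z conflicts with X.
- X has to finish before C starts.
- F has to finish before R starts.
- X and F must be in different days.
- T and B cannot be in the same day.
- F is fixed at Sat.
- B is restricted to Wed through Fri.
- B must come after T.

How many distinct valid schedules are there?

17

Splitting on C: it can be Tue (3), Wed (6), Thu (8). Listing each branch's schedules as (R, T, Z, X, F, B):
C=Tue: (Sun,Wed,Thu,Mon,Sat,Fri) (Sun,Wed,Fri,Mon,Sat,Thu) (Sun,Thu,Wed,Mon,Sat,Fri) — 3.
C=Wed: (Sun,Mon,Thu,Tue,Sat,Fri) (Sun,Mon,Fri,Tue,Sat,Thu) (Sun,Tue,Thu,Mon,Sat,Fri) (Sun,Tue,Fri,Mon,Sat,Thu) (Sun,Thu,Mon,Tue,Sat,Fri) (Sun,Thu,Tue,Mon,Sat,Fri) — 6.
C=Thu: (Sun,Mon,Tue,Wed,Sat,Fri) (Sun,Mon,Wed,Tue,Sat,Fri) (Sun,Mon,Fri,Tue,Sat,Wed) (Sun,Tue,Mon,Wed,Sat,Fri) (Sun,Tue,Wed,Mon,Sat,Fri) (Sun,Tue,Fri,Mon,Sat,Wed) (Sun,Wed,Mon,Tue,Sat,Fri) (Sun,Wed,Tue,Mon,Sat,Fri) — 8.
Summing: 3 + 6 + 8 = 17.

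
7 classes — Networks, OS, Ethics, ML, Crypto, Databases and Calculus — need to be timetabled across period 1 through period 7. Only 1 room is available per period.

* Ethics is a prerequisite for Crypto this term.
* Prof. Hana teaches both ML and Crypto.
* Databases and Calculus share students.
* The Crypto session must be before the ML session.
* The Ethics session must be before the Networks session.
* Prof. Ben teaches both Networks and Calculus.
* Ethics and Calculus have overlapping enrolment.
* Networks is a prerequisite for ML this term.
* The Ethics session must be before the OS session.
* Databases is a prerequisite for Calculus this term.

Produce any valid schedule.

Crypto -> period 3; Calculus -> period 7; OS -> period 5; ML -> period 4; Networks -> period 2; Ethics -> period 1; Databases -> period 6

Checking: Ethics(period 1) before Crypto(period 3); Crypto(period 3) before ML(period 4); Databases(period 6) before Calculus(period 7); Networks(period 2) before ML(period 4); Ethics(period 1) before Networks(period 2); Ethics(period 1) before OS(period 5); ML(period 4) != Crypto(period 3); Databases(period 6) != Calculus(period 7); Networks(period 2) != Calculus(period 7); Ethics(period 1) != Calculus(period 7); max 1 per period (cap 1).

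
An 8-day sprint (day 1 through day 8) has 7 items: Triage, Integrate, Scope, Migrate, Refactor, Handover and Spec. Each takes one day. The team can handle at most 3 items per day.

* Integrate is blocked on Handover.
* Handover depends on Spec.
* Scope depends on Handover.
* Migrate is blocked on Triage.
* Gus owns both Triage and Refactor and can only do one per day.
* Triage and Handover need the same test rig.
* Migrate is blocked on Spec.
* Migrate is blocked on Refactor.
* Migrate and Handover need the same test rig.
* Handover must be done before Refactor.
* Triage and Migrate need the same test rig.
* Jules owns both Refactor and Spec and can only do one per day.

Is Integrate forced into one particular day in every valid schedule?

Integrate can be day 3 (e.g. Scope in day 3, Spec in day 1, Triage in day 1, Migrate in day 4, Refactor in day 3, Handover in day 2, Integrate in day 3) or day 4 (e.g. Spec -> day 1; Migrate -> day 4; Integrate -> day 4; Triage -> day 1; Handover -> day 2; Scope -> day 3; Refactor -> day 3).

No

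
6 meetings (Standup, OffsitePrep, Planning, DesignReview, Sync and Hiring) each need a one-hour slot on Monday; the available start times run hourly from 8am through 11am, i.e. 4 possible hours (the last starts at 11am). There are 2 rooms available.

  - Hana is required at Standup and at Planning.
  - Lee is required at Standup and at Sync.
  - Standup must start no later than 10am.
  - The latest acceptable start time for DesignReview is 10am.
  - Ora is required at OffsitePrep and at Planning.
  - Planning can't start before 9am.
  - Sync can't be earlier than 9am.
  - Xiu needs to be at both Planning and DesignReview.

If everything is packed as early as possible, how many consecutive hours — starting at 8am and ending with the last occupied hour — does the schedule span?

With at most 2 per hour and 6 meetings, at least 3 hours are needed.
Planning can't be placed before 9am — that is hour 2 counting from 8am — so the schedule must run through at least 2 hours.
3 works (last occupied hour: 10am): for example Sync=9am; DesignReview=10am; Standup=8am; OffsitePrep=8am; Planning=9am; Hiring=10am.

3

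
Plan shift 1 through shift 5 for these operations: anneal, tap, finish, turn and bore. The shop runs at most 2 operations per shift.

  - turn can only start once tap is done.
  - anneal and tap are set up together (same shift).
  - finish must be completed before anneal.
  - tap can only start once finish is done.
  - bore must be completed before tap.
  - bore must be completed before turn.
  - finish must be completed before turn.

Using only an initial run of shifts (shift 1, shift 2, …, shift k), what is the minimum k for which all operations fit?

3

The precedence chain requires at least 3 distinct shifts.
With at most 2 per shift and 5 operations, at least 3 shifts are needed.
3 works (last occupied shift: shift 3): for example anneal=shift 2, tap=shift 2, bore=shift 1, finish=shift 1, turn=shift 3.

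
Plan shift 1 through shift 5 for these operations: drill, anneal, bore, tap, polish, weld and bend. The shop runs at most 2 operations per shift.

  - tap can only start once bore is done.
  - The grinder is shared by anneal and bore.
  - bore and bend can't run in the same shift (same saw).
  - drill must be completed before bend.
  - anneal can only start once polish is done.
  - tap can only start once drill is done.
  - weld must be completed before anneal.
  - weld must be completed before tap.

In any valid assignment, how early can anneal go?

Precedence pushes anneal to at least shift 2.
anneal at shift 2 is achievable: polish -> shift 1; tap -> shift 4; drill -> shift 2; bore -> shift 3; weld -> shift 1; bend -> shift 4; anneal -> shift 2.

shift 2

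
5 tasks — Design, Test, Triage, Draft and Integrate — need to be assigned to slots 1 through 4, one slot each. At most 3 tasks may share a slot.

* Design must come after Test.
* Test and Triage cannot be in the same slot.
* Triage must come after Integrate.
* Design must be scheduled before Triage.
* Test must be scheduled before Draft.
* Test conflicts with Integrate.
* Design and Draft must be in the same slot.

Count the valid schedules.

Splitting on Design: it can be 2 (3), 3 (4). Listing each branch's schedules as (Test, Triage, Draft, Integrate):
Design=2: (1,3,2,2) (1,4,2,2) (1,4,2,3) — 3.
Design=3: (1,4,3,2) (1,4,3,3) (2,4,3,1) (2,4,3,3) — 4.
Summing: 3 + 4 = 7.

7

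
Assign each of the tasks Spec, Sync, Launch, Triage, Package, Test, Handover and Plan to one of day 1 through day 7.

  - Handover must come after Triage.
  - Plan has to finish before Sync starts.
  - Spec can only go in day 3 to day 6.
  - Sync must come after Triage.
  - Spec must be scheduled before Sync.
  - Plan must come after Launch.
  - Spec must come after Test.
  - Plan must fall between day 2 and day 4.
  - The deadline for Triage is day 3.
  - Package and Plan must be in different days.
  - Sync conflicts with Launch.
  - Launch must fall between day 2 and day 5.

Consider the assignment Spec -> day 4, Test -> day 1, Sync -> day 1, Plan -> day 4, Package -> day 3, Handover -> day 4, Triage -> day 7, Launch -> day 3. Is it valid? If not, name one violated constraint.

No. Sync must come after Triage is not satisfied.

Plan has to finish before Sync starts — violated.
Sync must come after Triage — violated.
Launch must fall between day 2 and day 5 — holds.
Package and Plan must be in different days — holds.
Spec must be scheduled before Sync — violated.
Sync conflicts with Launch — holds.
The deadline for Triage is day 3 — violated.
Plan must fall between day 2 and day 4 — holds.
Spec must come after Test — holds.
Spec can only go in day 3 to day 6 — holds.
Plan must come after Launch — holds.
Handover must come after Triage — violated.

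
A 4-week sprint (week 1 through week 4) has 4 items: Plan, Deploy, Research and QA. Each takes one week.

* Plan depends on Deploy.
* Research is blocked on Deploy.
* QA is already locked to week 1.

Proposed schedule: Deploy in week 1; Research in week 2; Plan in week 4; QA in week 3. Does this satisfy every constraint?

No — it violates: QA is already locked to week 1

QA is already locked to week 1 — violated.
Research is blocked on Deploy — holds.
Plan depends on Deploy — holds.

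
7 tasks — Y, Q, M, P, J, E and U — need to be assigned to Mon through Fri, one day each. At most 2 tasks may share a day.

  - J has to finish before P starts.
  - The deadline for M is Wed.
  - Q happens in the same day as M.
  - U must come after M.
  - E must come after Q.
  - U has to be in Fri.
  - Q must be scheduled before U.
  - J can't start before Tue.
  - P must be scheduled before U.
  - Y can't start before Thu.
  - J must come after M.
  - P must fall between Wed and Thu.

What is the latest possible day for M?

M's own window allows nothing later than Wed; downstream work caps M at Tue.
M at Tue is achievable: M -> Tue, Q -> Tue, Y -> Thu, U -> Fri, E -> Wed, P -> Thu, J -> Wed.

Tue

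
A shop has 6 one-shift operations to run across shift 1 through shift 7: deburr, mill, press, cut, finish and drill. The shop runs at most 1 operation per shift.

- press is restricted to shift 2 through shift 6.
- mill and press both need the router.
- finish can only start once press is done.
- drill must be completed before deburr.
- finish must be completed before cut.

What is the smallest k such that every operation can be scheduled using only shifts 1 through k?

6 shifts

The precedence chain requires at least 3 distinct shifts.
With at most 1 per shift and 6 operations, at least 6 shifts are needed.
Propagating the time windows through the other constraints, cut can't land before shift 4, so the schedule must run through at least shift 4.
6 works (last occupied shift: shift 6): for example cut in shift 5; deburr in shift 4; finish in shift 3; press in shift 2; drill in shift 1; mill in shift 6.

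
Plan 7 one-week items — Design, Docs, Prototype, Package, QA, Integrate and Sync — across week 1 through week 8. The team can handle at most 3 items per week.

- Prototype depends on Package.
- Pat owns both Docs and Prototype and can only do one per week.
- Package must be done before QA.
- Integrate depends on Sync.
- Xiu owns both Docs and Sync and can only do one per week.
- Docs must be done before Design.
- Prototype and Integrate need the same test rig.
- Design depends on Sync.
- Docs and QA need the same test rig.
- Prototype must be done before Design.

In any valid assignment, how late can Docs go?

week 7

Downstream work caps Docs at week 7.
Docs at week 7 is achievable: Design in week 8; Docs in week 7; Package in week 1; Prototype in week 2; Sync in week 1; Integrate in week 3; QA in week 2.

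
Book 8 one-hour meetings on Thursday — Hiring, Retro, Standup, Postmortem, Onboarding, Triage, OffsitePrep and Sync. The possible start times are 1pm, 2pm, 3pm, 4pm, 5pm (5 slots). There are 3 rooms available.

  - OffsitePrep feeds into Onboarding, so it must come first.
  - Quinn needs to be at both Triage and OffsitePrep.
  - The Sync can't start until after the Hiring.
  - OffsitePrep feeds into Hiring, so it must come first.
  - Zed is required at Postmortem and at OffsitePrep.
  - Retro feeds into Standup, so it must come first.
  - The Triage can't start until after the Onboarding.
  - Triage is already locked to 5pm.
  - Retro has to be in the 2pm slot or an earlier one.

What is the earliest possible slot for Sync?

3pm

Precedence pushes Sync to at least 3pm.
Sync at 3pm is achievable: Retro in 1pm, Standup in 2pm, Hiring in 2pm, Onboarding in 2pm, OffsitePrep in 1pm, Sync in 3pm, Triage in 5pm, Postmortem in 3pm.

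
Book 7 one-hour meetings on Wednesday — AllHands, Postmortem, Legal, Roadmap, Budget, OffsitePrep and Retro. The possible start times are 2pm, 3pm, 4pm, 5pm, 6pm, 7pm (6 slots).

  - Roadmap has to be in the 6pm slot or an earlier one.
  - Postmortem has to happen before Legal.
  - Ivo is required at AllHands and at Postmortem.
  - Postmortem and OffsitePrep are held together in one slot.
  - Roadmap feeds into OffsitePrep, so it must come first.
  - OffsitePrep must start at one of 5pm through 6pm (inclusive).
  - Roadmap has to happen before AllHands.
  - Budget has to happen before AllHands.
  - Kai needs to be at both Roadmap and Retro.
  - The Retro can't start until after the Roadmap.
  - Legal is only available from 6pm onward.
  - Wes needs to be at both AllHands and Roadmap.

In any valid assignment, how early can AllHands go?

Precedence pushes AllHands to at least 3pm.
AllHands at 3pm is achievable: Budget in 2pm; Roadmap in 2pm; OffsitePrep in 5pm; Retro in 3pm; Postmortem in 5pm; Legal in 6pm; AllHands in 3pm.

3pm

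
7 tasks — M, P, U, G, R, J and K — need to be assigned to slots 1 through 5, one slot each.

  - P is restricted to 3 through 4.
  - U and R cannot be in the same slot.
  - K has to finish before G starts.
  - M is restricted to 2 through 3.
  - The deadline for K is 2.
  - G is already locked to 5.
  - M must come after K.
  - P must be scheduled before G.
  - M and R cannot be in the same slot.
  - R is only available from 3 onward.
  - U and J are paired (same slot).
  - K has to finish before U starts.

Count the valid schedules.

38

Splitting on M: it can be 2 (18), 3 (20). Listing each branch's schedules as (P, U, G, R, J, K):
M=2: (3,2,5,3,2,1) (3,2,5,4,2,1) (3,2,5,5,2,1) (3,3,5,4,3,1) (3,3,5,5,3,1) (3,4,5,3,4,1) (3,4,5,5,4,1) (3,5,5,3,5,1) (3,5,5,4,5,1) (4,2,5,3,2,1) (4,2,5,4,2,1) (4,2,5,5,2,1) (4,3,5,4,3,1) (4,3,5,5,3,1) (4,4,5,3,4,1) (4,4,5,5,4,1) (4,5,5,3,5,1) (4,5,5,4,5,1) — 18.
M=3: (3,2,5,4,2,1) (3,2,5,5,2,1) (3,3,5,4,3,1) (3,3,5,4,3,2) (3,3,5,5,3,1) (3,3,5,5,3,2) (3,4,5,5,4,1) (3,4,5,5,4,2) (3,5,5,4,5,1) (3,5,5,4,5,2) (4,2,5,4,2,1) (4,2,5,5,2,1) (4,3,5,4,3,1) (4,3,5,4,3,2) (4,3,5,5,3,1) (4,3,5,5,3,2) (4,4,5,5,4,1) (4,4,5,5,4,2) (4,5,5,4,5,1) (4,5,5,4,5,2) — 20.
Summing: 18 + 20 = 38.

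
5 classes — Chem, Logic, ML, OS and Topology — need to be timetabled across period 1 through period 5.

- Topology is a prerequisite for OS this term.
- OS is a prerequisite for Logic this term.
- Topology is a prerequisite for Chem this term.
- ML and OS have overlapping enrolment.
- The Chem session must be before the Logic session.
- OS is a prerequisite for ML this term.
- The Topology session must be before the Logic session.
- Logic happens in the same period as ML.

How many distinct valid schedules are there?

20

Splitting on Chem: it can be period 2 (6), period 3 (8), period 4 (6). Listing each branch's schedules as (Logic, ML, OS, Topology) by period number:
Chem=period 2: (3,3,2,1) (4,4,2,1) (4,4,3,1) (5,5,2,1) (5,5,3,1) (5,5,4,1) — 6.
Chem=period 3: (4,4,2,1) (4,4,3,1) (4,4,3,2) (5,5,2,1) (5,5,3,1) (5,5,3,2) (5,5,4,1) (5,5,4,2) — 8.
Chem=period 4: (5,5,2,1) (5,5,3,1) (5,5,3,2) (5,5,4,1) (5,5,4,2) (5,5,4,3) — 6.
Summing: 6 + 8 + 6 = 20.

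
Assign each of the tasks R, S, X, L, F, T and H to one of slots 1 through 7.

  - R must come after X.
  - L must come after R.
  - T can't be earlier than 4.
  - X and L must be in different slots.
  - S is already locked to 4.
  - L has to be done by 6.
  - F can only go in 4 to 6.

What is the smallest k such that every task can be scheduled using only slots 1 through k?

The precedence chain requires at least 3 distinct slots.
S can't be placed before 4, so the schedule must run through at least slot 4.
4 works (last occupied slot: 4): for example T -> 4; X -> 1; R -> 2; F -> 4; S -> 4; H -> 1; L -> 3.

4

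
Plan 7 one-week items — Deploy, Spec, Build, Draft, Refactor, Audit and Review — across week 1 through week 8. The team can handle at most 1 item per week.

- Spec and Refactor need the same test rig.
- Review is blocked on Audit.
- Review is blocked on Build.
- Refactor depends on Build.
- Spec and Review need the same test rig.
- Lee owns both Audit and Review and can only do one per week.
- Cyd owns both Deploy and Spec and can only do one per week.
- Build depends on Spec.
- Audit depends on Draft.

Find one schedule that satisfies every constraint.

Spec in week 1; Audit in week 4; Deploy in week 7; Draft in week 3; Build in week 2; Review in week 5; Refactor in week 6

Checking: Build(week 2) before Review(week 5); Build(week 2) before Refactor(week 6); Draft(week 3) before Audit(week 4); Spec(week 1) before Build(week 2); Audit(week 4) before Review(week 5); Audit(week 4) != Review(week 5); Deploy(week 7) != Spec(week 1); Spec(week 1) != Review(week 5); Spec(week 1) != Refactor(week 6); max 1 per week (cap 1).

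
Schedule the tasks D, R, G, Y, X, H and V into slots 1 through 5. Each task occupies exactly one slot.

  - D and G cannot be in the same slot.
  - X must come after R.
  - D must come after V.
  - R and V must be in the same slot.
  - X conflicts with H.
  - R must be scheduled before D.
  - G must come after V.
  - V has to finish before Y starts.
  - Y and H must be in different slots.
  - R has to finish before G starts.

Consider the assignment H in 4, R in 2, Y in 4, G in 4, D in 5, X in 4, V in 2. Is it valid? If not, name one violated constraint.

R and V must be in the same slot — holds.
G must come after V — holds.
Y and H must be in different slots — violated.
D and G cannot be in the same slot — holds.
R has to finish before G starts — holds.
R must be scheduled before D — holds.
X conflicts with H — violated.
D must come after V — holds.
X must come after R — holds.
V has to finish before Y starts — holds.

Invalid. Y and H must be in different slots.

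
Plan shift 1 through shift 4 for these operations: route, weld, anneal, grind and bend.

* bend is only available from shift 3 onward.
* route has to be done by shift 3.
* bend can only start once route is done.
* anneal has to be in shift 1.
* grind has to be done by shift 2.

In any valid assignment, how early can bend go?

shift 3

Bend is available from shift 3.
bend at shift 3 is achievable: anneal in shift 1, bend in shift 3, weld in shift 1, route in shift 1, grind in shift 1.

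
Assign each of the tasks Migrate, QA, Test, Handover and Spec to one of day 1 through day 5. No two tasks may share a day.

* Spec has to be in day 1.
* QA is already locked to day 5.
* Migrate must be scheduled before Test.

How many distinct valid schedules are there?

Enumerating: Migrate in day 2, QA in day 5, Test in day 3, Handover in day 4, Spec in day 1 | Test -> day 4; Spec -> day 1; QA -> day 5; Migrate -> day 2; Handover -> day 3 | Spec -> day 1, QA -> day 5, Test -> day 4, Migrate -> day 3, Handover -> day 2.

3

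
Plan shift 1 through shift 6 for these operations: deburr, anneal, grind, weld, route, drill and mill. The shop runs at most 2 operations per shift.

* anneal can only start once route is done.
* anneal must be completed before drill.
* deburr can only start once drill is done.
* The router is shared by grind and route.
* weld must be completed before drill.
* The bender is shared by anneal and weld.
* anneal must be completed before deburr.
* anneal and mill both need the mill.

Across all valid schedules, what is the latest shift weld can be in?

Downstream work caps weld at shift 4.
weld at shift 4 is achievable: drill in shift 5; grind in shift 2; anneal in shift 2; mill in shift 1; weld in shift 4; route in shift 1; deburr in shift 6.

shift 4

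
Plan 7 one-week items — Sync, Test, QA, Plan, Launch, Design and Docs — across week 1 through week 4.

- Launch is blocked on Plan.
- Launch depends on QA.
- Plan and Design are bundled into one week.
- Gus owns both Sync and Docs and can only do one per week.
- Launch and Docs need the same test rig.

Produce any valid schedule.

QA in week 1, Docs in week 3, Design in week 1, Test in week 1, Launch in week 2, Plan in week 1, Sync in week 1

Checking: QA(week 1) before Launch(week 2); Plan(week 1) before Launch(week 2); Sync(week 1) != Docs(week 3); Launch(week 2) != Docs(week 3); Plan = Design = week 1.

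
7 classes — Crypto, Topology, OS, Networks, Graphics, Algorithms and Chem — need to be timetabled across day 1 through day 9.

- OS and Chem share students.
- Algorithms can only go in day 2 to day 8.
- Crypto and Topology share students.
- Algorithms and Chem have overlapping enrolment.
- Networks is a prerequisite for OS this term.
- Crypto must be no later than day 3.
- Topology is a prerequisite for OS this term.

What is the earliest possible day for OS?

Precedence pushes OS to at least day 2.
OS at day 2 is achievable: Networks in day 1; Chem in day 1; OS in day 2; Graphics in day 1; Algorithms in day 2; Topology in day 1; Crypto in day 2.

day 2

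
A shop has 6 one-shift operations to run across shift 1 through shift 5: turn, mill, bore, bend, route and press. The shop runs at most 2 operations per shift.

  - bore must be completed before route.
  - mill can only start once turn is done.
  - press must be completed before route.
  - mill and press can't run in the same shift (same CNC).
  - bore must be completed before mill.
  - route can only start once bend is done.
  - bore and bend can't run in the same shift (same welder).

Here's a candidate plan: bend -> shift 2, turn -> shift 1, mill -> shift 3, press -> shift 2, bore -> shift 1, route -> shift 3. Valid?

bore must be completed before route — holds.
mill can only start once turn is done — holds.
The shop runs at most 2 operations per shift — holds.
press must be completed before route — holds.
route can only start once bend is done — holds.
mill and press can't run in the same shift (same CNC) — holds.
bore must be completed before mill — holds.
bore and bend can't run in the same shift (same welder) — holds.

Yes, all constraints hold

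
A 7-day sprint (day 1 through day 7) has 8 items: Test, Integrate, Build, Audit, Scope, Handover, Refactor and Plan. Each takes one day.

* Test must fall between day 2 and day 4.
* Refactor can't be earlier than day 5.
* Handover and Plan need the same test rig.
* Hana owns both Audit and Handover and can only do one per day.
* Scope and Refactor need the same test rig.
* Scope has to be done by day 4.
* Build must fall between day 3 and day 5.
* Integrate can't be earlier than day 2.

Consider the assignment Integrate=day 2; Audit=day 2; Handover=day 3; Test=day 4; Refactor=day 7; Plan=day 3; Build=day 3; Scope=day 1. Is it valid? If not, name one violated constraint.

Refactor can't be earlier than day 5 — holds.
Test must fall between day 2 and day 4 — holds.
Hana owns both Audit and Handover and can only do one per day — holds.
Handover and Plan need the same test rig — violated.
Build must fall between day 3 and day 5 — holds.
Integrate can't be earlier than day 2 — holds.
Scope has to be done by day 4 — holds.
Scope and Refactor need the same test rig — holds.

No — it violates: Handover and Plan need the same test rig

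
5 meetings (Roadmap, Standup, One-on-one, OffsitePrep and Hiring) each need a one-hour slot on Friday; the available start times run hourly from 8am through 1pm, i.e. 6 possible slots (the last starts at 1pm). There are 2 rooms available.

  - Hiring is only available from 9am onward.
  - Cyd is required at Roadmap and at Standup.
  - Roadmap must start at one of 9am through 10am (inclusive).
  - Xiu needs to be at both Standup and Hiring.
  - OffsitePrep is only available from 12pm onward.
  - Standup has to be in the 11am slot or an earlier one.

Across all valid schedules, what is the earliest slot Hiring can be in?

9am

Hiring is available from 9am.
Hiring at 9am is achievable: Roadmap=9am, Standup=8am, One-on-one=8am, OffsitePrep=12pm, Hiring=9am.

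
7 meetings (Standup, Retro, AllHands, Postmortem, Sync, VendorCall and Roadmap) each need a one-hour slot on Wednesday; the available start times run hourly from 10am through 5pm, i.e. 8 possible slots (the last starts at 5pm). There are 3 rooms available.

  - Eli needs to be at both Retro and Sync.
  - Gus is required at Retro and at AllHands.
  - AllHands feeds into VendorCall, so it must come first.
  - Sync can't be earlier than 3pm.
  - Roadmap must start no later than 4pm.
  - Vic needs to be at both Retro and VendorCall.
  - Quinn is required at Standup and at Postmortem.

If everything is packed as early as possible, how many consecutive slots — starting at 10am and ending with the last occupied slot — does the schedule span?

6 slots

The precedence chain requires at least 2 distinct slots.
With at most 3 per slot and 7 meetings, at least 3 slots are needed.
Sync can't be placed before 3pm — that is slot 6 counting from 10am — so the schedule must run through at least 6 slots.
6 works (last occupied slot: 3pm): for example AllHands -> 10am, VendorCall -> 11am, Sync -> 3pm, Standup -> 10am, Retro -> 12pm, Roadmap -> 10am, Postmortem -> 11am.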